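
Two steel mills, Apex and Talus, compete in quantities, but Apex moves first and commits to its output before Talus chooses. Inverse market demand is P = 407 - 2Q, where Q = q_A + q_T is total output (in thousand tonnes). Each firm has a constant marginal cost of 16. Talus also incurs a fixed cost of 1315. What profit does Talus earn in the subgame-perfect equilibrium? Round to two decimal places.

The follower Talus best-responds to any q_A: π_T = (407 - 2Q)q_T - 16q_T.
Setting the follower's marginal profit to zero, 391 - 2q_A - 4q_T = 0, i.e. q_T = (391 - 2q_A)/4.
Apex substitutes q_T(q_A) into its own profit: π_A = q_A(407 - 2q_A - (391 - 2q_A)/2) - 16q_A = (423/2 - q_A)q_A - 16q_A.
The leader's first-order condition 391/2 - 2q_A = 0 yields q_A = 391/4.
Then q_T = (391 - 2·(391/4))/4 = 391/8.
Price P = 407 - 2·(1173/8) = 455/4.
Talus's profit: (455/4 - 16)·(391/8) - 1315 = 3462.5313.

3462.53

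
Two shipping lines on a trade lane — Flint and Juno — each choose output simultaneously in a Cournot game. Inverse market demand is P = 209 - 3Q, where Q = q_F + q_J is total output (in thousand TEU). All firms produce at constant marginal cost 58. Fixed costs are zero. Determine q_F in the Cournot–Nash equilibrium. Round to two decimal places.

16.78

A representative firm's profit is π_i = q_i(209 - 3Q) - 58q_i.
Setting ∂π_i/∂q_i = 0 with rivals' quantities fixed: 151 - 6q_i - 3q_j = 0.
With identical firms every q_j equals q_i, so q_j = q_i and 151 = 9q_i, giving q_i = 151/9.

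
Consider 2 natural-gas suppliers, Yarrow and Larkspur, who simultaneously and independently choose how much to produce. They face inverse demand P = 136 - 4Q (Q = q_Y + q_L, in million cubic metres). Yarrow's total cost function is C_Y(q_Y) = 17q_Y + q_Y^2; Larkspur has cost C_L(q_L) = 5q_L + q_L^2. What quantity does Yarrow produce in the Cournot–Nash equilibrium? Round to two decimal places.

Yarrow's profit: π_Y = (136 - 4Q)q_Y - (17q_Y + q_Y²). Setting ∂π_Y/∂q_Y = 0: 119 - 10q_Y - 4(q_L) = 0.
Larkspur's profit: π_L = (136 - 4Q)q_L - (5q_L + q_L²). Setting ∂π_L/∂q_L = 0: 131 - 10q_L - 4(q_Y) = 0.
So q_Y = (119 - 4q_L)/10 and q_L = (131 - 4q_Y)/10.
Solving the pair: q_Y = 111/14, q_L = 139/14.

7.93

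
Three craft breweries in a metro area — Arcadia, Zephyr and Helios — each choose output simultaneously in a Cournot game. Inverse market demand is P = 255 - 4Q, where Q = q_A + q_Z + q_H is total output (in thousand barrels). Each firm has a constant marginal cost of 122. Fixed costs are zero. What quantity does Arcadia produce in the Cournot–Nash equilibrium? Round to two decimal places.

Each firm earns π_i = (255 - 4Q)q_i - 122q_i.
First-order condition (treating rivals' output as given): 133 - 8q_i - 4·Σ_{j≠i} q_j = 0.
With identical firms every q_j equals q_i, so Σ_{j≠i} q_j = 2q_i and 133 = 16q_i, giving q_i = 133/16.

8.31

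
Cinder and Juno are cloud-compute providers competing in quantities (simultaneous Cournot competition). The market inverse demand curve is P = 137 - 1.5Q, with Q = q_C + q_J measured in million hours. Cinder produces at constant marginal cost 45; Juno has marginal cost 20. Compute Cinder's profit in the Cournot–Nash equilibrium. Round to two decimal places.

332.52

Cinder's profit: π_C = (137 - 1.5Q)q_C - (45q_C). Setting ∂π_C/∂q_C = 0: 92 - 3q_C - (3/2)(q_J) = 0.
Juno's profit: π_J = (137 - 1.5Q)q_J - (20q_J). Setting ∂π_J/∂q_J = 0: 117 - 3q_J - (3/2)(q_C) = 0.
Rearranging gives the reaction functions q_C = (92 - (3/2)q_J)/3 and q_J = (117 - (3/2)q_C)/3.
Solving the pair: q_C = 134/9, q_J = 284/9.
Price P = 137 - (3/2)·(418/9) = 202/3.
Cinder's profit: (202/3 - 45)·(134/9) = 332.5185.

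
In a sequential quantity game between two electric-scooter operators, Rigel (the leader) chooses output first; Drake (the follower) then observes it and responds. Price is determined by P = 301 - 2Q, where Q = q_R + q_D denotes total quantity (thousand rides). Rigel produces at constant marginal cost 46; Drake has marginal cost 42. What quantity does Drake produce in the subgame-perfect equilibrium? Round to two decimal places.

The follower Drake best-responds to any q_R: π_D = (301 - 2Q)q_D - 42q_D.
Follower FOC: 259 - 2q_R - 4q_D = 0, so q_D(q_R) = (259 - 2q_R)/4.
Rigel substitutes q_D(q_R) into its own profit: π_R = q_R(301 - 2q_R - (259 - 2q_R)/2) - 46q_R = (343/2 - q_R)q_R - 46q_R.
The leader's first-order condition 251/2 - 2q_R = 0 yields q_R = 251/4.
Then q_D = (259 - 2·(251/4))/4 = 267/8.

33.38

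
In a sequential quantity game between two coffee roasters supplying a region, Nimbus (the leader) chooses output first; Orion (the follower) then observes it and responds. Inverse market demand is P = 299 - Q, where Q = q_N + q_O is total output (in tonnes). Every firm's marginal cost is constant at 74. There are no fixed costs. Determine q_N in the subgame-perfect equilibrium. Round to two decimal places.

112.50

The follower Orion best-responds to any q_N: π_O = (299 - Q)q_O - 74q_O.
Setting the follower's marginal profit to zero, 225 - q_N - 2q_O = 0, i.e. q_O = (225 - q_N)/2.
Nimbus substitutes q_O(q_N) into its own profit: π_N = q_N(299 - q_N - (225 - q_N)/2) - 74q_N = (373/2 - (1/2)q_N)q_N - 74q_N.
Leader FOC: 225/2 - q_N = 0, so q_N = 225/2.
Then q_O = (225 - 225/2)/2 = 225/4.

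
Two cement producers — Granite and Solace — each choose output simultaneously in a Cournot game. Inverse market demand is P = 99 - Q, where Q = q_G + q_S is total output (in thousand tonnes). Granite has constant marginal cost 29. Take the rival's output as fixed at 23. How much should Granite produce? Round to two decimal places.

With the rival's output fixed at 23, Granite's profit is π_G = (99 - 23 - q_G)q_G - (29q_G) = (76 - q_G)q_G - (29q_G).
∂π_G/∂q_G = 47 - 2q_G = 0, so q_G = 47/2.

23.50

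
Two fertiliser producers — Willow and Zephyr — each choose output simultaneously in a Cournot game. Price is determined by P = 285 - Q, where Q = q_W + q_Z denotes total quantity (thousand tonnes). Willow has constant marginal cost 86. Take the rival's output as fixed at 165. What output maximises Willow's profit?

With the rival's output fixed at 165, Willow's profit is π_W = (285 - 165 - q_W)q_W - (86q_W) = (120 - q_W)q_W - (86q_W).
∂π_W/∂q_W = 34 - 2q_W = 0, so q_W = 17.

17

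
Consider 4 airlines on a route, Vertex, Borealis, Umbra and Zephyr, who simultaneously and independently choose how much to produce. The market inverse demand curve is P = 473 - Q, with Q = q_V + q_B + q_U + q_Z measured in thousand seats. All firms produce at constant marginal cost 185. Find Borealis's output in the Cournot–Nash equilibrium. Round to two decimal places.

Each firm earns π_i = (473 - Q)q_i - 185q_i.
Setting ∂π_i/∂q_i = 0 with rivals' quantities fixed: 288 - 2q_i - Σ_{j≠i} q_j = 0.
With identical firms every q_j equals q_i, so Σ_{j≠i} q_j = 3q_i and 288 = 5q_i, giving q_i = 288/5.

57.60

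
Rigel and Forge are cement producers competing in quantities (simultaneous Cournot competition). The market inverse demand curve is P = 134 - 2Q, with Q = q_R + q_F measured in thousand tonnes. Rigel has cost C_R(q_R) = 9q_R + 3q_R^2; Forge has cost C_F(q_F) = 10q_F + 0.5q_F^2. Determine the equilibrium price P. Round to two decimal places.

74.57

Rigel's profit: π_R = (134 - 2Q)q_R - (9q_R + 3q_R²). Setting ∂π_R/∂q_R = 0: 125 - 10q_R - 2(q_F) = 0.
Forge's profit: π_F = (134 - 2Q)q_F - (10q_F + (1/2)q_F²). Setting ∂π_F/∂q_F = 0: 124 - 5q_F - 2(q_R) = 0.
So q_R = (125 - 2q_F)/10 and q_F = (124 - 2q_R)/5.
Solving the pair: q_R = 377/46, q_F = 495/23.
Total output Q = 1367/46, so price P = 134 - 2·(1367/46) = 1715/23.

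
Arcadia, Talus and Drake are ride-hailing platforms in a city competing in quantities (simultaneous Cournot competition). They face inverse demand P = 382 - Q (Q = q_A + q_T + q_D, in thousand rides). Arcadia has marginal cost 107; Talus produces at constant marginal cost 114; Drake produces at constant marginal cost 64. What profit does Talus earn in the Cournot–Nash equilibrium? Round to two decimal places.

2782.56

Arcadia's profit: π_A = (382 - Q)q_A - (107q_A). Setting ∂π_A/∂q_A = 0: 275 - 2q_A - (q_T + q_D) = 0.
Talus's profit: π_T = (382 - Q)q_T - (114q_T). Setting ∂π_T/∂q_T = 0: 268 - 2q_T - (q_A + q_D) = 0.
Drake's first-order condition: 318 - 2q_D - (q_A + q_T) = 0.
Adding the 3 conditions: 861 − 2Q − 2Q = 0, i.e. Q = 861/4.
Back-substituting: q_A = (275 − 861/4) = 239/4, q_T = (268 − 861/4) = 211/4, q_D = (318 − 861/4) = 411/4.
Price P = 382 - 861/4 = 667/4.
Talus's profit: (667/4 - 114)·(211/4) = 2782.5625.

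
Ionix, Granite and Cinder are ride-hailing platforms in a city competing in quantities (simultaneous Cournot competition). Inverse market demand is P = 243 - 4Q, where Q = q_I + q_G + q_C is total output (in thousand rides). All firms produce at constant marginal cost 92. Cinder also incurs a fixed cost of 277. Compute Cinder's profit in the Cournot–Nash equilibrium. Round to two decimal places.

79.27

A representative firm's profit is π_i = q_i(243 - 4Q) - 92q_i.
First-order condition (treating rivals' output as given): 151 - 8q_i - 4·Σ_{j≠i} q_j = 0.
With identical firms every q_j equals q_i, so Σ_{j≠i} q_j = 2q_i and 151 = 16q_i, giving q_i = 151/16.
Price P = 243 - 4·(453/16) = 519/4.
Cinder's profit: (519/4 - 92)·(151/16) - 277 = 79.2656.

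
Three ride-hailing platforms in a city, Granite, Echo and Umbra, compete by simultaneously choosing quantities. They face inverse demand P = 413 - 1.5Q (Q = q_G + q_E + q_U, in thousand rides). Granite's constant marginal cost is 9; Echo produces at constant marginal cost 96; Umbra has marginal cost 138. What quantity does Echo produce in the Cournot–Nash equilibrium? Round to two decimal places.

45.33

Granite's profit: π_G = (413 - 1.5Q)q_G - (9q_G). Setting ∂π_G/∂q_G = 0: 404 - 3q_G - (3/2)(q_E + q_U) = 0.
Echo's first-order condition: 317 - 3q_E - (3/2)(q_G + q_U) = 0.
Umbra's first-order condition: 275 - 3q_U - (3/2)(q_G + q_E) = 0.
Adding the 3 first-order conditions: 996 − 6Q = 0, so Q = 166.
Back-substituting: q_G = (404 − 249)/(3/2) = 310/3, q_E = (317 − 249)/(3/2) = 136/3, q_U = (275 − 249)/(3/2) = 52/3.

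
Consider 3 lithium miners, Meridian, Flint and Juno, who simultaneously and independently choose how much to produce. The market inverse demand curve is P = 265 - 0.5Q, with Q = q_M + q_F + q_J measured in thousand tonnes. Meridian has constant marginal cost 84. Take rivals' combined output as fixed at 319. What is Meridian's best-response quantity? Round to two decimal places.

21.50

With rivals' combined output fixed at 319, Meridian's profit is π_M = (265 - (1/2)·319 - (1/2)q_M)q_M - (84q_M) = (211/2 - (1/2)q_M)q_M - (84q_M).
∂π_M/∂q_M = 43/2 - q_M = 0, so q_M = 43/2.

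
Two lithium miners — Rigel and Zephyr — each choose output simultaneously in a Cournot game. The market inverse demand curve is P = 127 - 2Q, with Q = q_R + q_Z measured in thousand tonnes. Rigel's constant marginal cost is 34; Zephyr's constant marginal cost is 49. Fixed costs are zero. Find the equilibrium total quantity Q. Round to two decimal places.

28.50

Rigel's profit: π_R = (127 - 2Q)q_R - (34q_R). Setting ∂π_R/∂q_R = 0: 93 - 4q_R - 2(q_Z) = 0.
Zephyr's profit: π_Z = (127 - 2Q)q_Z - (49q_Z). Setting ∂π_Z/∂q_Z = 0: 78 - 4q_Z - 2(q_R) = 0.
So q_R = (93 - 2q_Z)/4 and q_Z = (78 - 2q_R)/4.
Substituting one into the other gives q_R = 18 and q_Z = 21/2.
Total output Q = 18 + 21/2 = 57/2.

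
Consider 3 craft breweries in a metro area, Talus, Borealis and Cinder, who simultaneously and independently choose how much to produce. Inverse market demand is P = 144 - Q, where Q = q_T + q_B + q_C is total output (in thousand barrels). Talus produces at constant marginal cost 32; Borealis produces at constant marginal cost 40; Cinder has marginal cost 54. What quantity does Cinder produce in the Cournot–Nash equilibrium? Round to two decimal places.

Talus's profit: π_T = (144 - Q)q_T - (32q_T). Setting ∂π_T/∂q_T = 0: 112 - 2q_T - (q_B + q_C) = 0.
Borealis's profit: π_B = (144 - Q)q_B - (40q_B). Setting ∂π_B/∂q_B = 0: 104 - 2q_B - (q_T + q_C) = 0.
Cinder's first-order condition: 90 - 2q_C - (q_T + q_B) = 0.
Adding the 3 first-order conditions: 306 − 4Q = 0, so Q = 153/2.
Back-substituting: q_T = (112 − 153/2) = 71/2, q_B = (104 − 153/2) = 55/2, q_C = (90 − 153/2) = 27/2.

13.50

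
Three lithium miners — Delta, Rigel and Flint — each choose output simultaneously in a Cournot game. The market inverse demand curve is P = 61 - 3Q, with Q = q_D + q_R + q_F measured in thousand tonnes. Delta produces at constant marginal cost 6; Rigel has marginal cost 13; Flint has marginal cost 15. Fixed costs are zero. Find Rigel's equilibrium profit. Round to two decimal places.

38.52

Delta's profit: π_D = (61 - 3Q)q_D - (6q_D). Setting ∂π_D/∂q_D = 0: 55 - 6q_D - 3(q_R + q_F) = 0.
Rigel's first-order condition: 48 - 6q_R - 3(q_D + q_F) = 0.
Flint's profit: π_F = (61 - 3Q)q_F - (15q_F). Setting ∂π_F/∂q_F = 0: 46 - 6q_F - 3(q_D + q_R) = 0.
Summing all 3 equations gives 149 − 12Q = 0, hence Q = 149/12.
Back-substituting: q_D = (55 − 149/4)/3 = 71/12, q_R = (48 − 149/4)/3 = 43/12, q_F = (46 − 149/4)/3 = 35/12.
Price P = 61 - 3·(149/12) = 95/4.
Rigel's profit: (95/4 - 13)·(43/12) = 1849/48.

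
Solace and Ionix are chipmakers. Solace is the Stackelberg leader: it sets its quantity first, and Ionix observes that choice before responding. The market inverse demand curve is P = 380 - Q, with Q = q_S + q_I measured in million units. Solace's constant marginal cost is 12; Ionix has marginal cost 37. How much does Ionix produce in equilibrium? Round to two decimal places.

The follower Ionix best-responds to any q_S: π_I = (380 - Q)q_I - 37q_I.
Setting the follower's marginal profit to zero, 343 - q_S - 2q_I = 0, i.e. q_I = (343 - q_S)/2.
Solace substitutes q_I(q_S) into its own profit: π_S = q_S(380 - q_S - (343 - q_S)/2) - 12q_S = (417/2 - (1/2)q_S)q_S - 12q_S.
Leader FOC: 393/2 - q_S = 0, so q_S = 393/2.
Then q_I = (343 - 393/2)/2 = 293/4.

73.25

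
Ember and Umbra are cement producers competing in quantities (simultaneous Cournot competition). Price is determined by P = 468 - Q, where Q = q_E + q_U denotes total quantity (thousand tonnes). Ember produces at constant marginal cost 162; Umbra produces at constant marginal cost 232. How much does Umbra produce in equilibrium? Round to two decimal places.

Ember's profit: π_E = (468 - Q)q_E - (162q_E). Setting ∂π_E/∂q_E = 0: 306 - 2q_E - (q_U) = 0.
Umbra's first-order condition: 236 - 2q_U - (q_E) = 0.
Rearranging gives the reaction functions q_E = (306 - q_U)/2 and q_U = (236 - q_E)/2.
Substituting one into the other gives q_E = 376/3 and q_U = 166/3.

55.33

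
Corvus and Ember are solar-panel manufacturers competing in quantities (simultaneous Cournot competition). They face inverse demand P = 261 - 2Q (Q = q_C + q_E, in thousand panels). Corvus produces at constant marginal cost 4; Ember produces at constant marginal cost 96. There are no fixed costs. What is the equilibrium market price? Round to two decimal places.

Corvus's profit: π_C = (261 - 2Q)q_C - (4q_C). Setting ∂π_C/∂q_C = 0: 257 - 4q_C - 2(q_E) = 0.
Ember's profit: π_E = (261 - 2Q)q_E - (96q_E). Setting ∂π_E/∂q_E = 0: 165 - 4q_E - 2(q_C) = 0.
Rearranging gives the reaction functions q_C = (257 - 2q_E)/4 and q_E = (165 - 2q_C)/4.
Solving the pair: q_C = 349/6, q_E = 73/6.
Total output Q = 211/3, so price P = 261 - 2·(211/3) = 361/3.

120.33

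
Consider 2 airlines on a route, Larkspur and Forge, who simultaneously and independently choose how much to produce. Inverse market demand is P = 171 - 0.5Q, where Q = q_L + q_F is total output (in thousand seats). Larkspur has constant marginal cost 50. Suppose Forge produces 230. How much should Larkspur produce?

With the rival's output fixed at 230, Larkspur's profit is π_L = (171 - (1/2)·230 - (1/2)q_L)q_L - (50q_L) = (56 - (1/2)q_L)q_L - (50q_L).
∂π_L/∂q_L = 6 - q_L = 0, so q_L = 6.

6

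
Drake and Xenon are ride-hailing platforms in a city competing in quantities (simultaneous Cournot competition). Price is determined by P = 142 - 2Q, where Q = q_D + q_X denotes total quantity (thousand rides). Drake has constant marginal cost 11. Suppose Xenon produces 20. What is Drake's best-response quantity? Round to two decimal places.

22.75

With the rival's output fixed at 20, Drake's profit is π_D = (142 - 2·20 - 2q_D)q_D - (11q_D) = (102 - 2q_D)q_D - (11q_D).
∂π_D/∂q_D = 91 - 4q_D = 0, so q_D = 91/4.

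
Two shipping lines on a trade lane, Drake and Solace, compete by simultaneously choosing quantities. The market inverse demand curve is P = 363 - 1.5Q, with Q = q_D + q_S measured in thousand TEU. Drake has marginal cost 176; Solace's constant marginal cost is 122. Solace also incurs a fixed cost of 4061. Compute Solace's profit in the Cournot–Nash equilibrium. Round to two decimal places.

Drake's profit: π_D = (363 - 1.5Q)q_D - (176q_D). Setting ∂π_D/∂q_D = 0: 187 - 3q_D - (3/2)(q_S) = 0.
Solace's first-order condition: 241 - 3q_S - (3/2)(q_D) = 0.
So q_D = (187 - (3/2)q_S)/3 and q_S = (241 - (3/2)q_D)/3.
Solving the pair: q_D = 266/9, q_S = 590/9.
Price P = 363 - (3/2)·(856/9) = 661/3.
Solace's profit: (661/3 - 122)·(590/9) - 4061 = 2385.2963.

2385.30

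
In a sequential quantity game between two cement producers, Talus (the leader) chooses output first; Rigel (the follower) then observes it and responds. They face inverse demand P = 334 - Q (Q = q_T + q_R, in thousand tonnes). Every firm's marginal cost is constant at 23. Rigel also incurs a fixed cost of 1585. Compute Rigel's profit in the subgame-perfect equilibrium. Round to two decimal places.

The follower Rigel best-responds to any q_T: π_R = (334 - Q)q_R - 23q_R.
Follower FOC: 311 - q_T - 2q_R = 0, so q_R(q_T) = (311 - q_T)/2.
The leader anticipates this reaction. Substituting into P = 334 - Q gives P = 357/2 - (1/2)q_T, so π_T = (357/2 - (1/2)q_T)q_T - 23q_T.
Maximising: ∂π_T/∂q_T = 311/2 - q_T = 0, giving q_T = 311/2.
Then q_R = (311 - 311/2)/2 = 311/4.
Price P = 334 - 933/4 = 403/4.
Rigel's profit: (403/4 - 23)·(311/4) - 1585 = 4460.0625.

4460.06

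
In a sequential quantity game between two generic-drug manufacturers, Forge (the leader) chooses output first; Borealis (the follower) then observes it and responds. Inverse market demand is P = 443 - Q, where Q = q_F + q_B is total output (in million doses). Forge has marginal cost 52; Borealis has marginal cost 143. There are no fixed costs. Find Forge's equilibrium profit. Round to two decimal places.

Solve by backward induction. Given q_F, the follower Borealis maximises π_B = (443 - q_F - q_B)q_B - 143q_B.
Follower FOC: 300 - q_F - 2q_B = 0, so q_B(q_F) = (300 - q_F)/2.
The leader anticipates this reaction. Substituting into P = 443 - Q gives P = 293 - (1/2)q_F, so π_F = (293 - (1/2)q_F)q_F - 52q_F.
Maximising: ∂π_F/∂q_F = 241 - q_F = 0, giving q_F = 241.
Then q_B = (300 - 241)/2 = 59/2.
Price P = 443 - 541/2 = 345/2.
Forge's profit: (345/2 - 52)·241 = 29040.5000.

29040.50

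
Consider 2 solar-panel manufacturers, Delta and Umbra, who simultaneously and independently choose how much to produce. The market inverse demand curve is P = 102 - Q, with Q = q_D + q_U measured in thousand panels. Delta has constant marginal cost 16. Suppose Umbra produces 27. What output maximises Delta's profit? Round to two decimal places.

29.50

With the rival's output fixed at 27, Delta's profit is π_D = (102 - 27 - q_D)q_D - (16q_D) = (75 - q_D)q_D - (16q_D).
∂π_D/∂q_D = 59 - 2q_D = 0, so q_D = 59/2.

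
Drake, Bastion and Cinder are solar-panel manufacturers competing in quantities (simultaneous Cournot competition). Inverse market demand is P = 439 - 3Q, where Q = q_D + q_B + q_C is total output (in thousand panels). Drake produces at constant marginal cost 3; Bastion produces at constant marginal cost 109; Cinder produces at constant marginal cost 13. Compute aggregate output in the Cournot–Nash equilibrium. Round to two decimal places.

99.33

Drake's profit: π_D = (439 - 3Q)q_D - (3q_D). Setting ∂π_D/∂q_D = 0: 436 - 6q_D - 3(q_B + q_C) = 0.
Bastion's first-order condition: 330 - 6q_B - 3(q_D + q_C) = 0.
Cinder's first-order condition: 426 - 6q_C - 3(q_D + q_B) = 0.
Adding the 3 conditions: 1192 − 6Q − 6Q = 0, i.e. Q = 298/3.
Back-substituting: q_D = (436 − 298)/3 = 46, q_B = (330 − 298)/3 = 32/3, q_C = (426 − 298)/3 = 128/3.
Total output Q = 46 + 32/3 + 128/3 = 298/3.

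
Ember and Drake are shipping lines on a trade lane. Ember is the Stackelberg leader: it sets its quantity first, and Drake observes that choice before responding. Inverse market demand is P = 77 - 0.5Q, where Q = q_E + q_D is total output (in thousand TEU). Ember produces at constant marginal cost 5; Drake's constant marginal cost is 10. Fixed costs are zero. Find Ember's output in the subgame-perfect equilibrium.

Solve by backward induction. Given q_E, the follower Drake maximises π_D = (77 - (1/2)q_E - (1/2)q_D)q_D - 10q_D.
∂π_D/∂q_D = 67 - (1/2)q_E - q_D = 0 gives the reaction function q_D = (67 - (1/2)q_E).
The leader anticipates this reaction. Substituting into P = 77 - 0.5Q gives P = 87/2 - (1/4)q_E, so π_E = (87/2 - (1/4)q_E)q_E - 5q_E.
The leader's first-order condition 77/2 - (1/2)q_E = 0 yields q_E = 77.
Then q_D = (67 - (1/2)·77) = 57/2.

77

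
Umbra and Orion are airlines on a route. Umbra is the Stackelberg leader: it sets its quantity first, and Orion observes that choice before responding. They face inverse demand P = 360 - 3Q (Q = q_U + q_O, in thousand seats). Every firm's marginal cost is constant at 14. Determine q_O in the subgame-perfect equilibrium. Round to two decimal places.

The follower Orion best-responds to any q_U: π_O = (360 - 3Q)q_O - 14q_O.
Setting the follower's marginal profit to zero, 346 - 3q_U - 6q_O = 0, i.e. q_O = (346 - 3q_U)/6.
Umbra substitutes q_O(q_U) into its own profit: π_U = q_U(360 - 3q_U - (346 - 3q_U)/2) - 14q_U = (187 - (3/2)q_U)q_U - 14q_U.
Maximising: ∂π_U/∂q_U = 173 - 3q_U = 0, giving q_U = 173/3.
Then q_O = (346 - 3·(173/3))/6 = 173/6.

28.83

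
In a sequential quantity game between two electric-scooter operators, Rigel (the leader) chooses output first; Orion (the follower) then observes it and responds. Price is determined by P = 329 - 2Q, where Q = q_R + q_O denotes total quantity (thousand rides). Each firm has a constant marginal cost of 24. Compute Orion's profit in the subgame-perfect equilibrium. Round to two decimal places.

The follower Orion best-responds to any q_R: π_O = (329 - 2Q)q_O - 24q_O.
Setting the follower's marginal profit to zero, 305 - 2q_R - 4q_O = 0, i.e. q_O = (305 - 2q_R)/4.
Rigel substitutes q_O(q_R) into its own profit: π_R = q_R(329 - 2q_R - (305 - 2q_R)/2) - 24q_R = (353/2 - q_R)q_R - 24q_R.
Maximising: ∂π_R/∂q_R = 305/2 - 2q_R = 0, giving q_R = 305/4.
Then q_O = (305 - 2·(305/4))/4 = 305/8.
Price P = 329 - 2·(915/8) = 401/4.
Orion's profit: (401/4 - 24)·(305/8) = 2907.0313.

2907.03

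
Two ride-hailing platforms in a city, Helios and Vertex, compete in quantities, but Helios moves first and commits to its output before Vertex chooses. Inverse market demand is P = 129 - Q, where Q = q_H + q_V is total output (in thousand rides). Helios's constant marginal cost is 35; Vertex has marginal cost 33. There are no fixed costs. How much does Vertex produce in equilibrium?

Solve by backward induction. Given q_H, the follower Vertex maximises π_V = (129 - q_H - q_V)q_V - 33q_V.
Setting the follower's marginal profit to zero, 96 - q_H - 2q_V = 0, i.e. q_V = (96 - q_H)/2.
Helios substitutes q_V(q_H) into its own profit: π_H = q_H(129 - q_H - (96 - q_H)/2) - 35q_H = (81 - (1/2)q_H)q_H - 35q_H.
The leader's first-order condition 46 - q_H = 0 yields q_H = 46.
Then q_V = (96 - 46)/2 = 25.

25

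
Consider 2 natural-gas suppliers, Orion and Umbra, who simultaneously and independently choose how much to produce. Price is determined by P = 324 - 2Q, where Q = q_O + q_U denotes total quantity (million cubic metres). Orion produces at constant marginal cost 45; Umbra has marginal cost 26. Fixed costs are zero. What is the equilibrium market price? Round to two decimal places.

131.67

Orion's profit: π_O = (324 - 2Q)q_O - (45q_O). Setting ∂π_O/∂q_O = 0: 279 - 4q_O - 2(q_U) = 0.
Umbra's profit: π_U = (324 - 2Q)q_U - (26q_U). Setting ∂π_U/∂q_U = 0: 298 - 4q_U - 2(q_O) = 0.
Rearranging gives the reaction functions q_O = (279 - 2q_U)/4 and q_U = (298 - 2q_O)/4.
Substituting one into the other gives q_O = 130/3 and q_U = 317/6.
Total output Q = 577/6, so price P = 324 - 2·(577/6) = 395/3.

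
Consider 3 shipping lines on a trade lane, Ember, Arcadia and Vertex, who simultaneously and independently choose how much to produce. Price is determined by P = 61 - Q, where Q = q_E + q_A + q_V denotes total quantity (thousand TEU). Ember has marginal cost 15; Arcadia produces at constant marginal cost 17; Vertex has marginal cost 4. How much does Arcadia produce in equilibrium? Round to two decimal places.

Ember's profit: π_E = (61 - Q)q_E - (15q_E). Setting ∂π_E/∂q_E = 0: 46 - 2q_E - (q_A + q_V) = 0.
Arcadia's profit: π_A = (61 - Q)q_A - (17q_A). Setting ∂π_A/∂q_A = 0: 44 - 2q_A - (q_E + q_V) = 0.
Vertex's first-order condition: 57 - 2q_V - (q_E + q_A) = 0.
Adding the 3 conditions: 147 − 2Q − 2Q = 0, i.e. Q = 147/4.
Back-substituting: q_E = (46 − 147/4) = 37/4, q_A = (44 − 147/4) = 29/4, q_V = (57 − 147/4) = 81/4.

7.25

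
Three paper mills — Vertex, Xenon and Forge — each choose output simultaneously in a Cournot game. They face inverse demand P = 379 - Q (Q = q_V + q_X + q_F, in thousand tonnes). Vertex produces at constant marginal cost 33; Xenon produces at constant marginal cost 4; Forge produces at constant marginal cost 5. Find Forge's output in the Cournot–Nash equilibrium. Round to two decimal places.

Vertex's profit: π_V = (379 - Q)q_V - (33q_V). Setting ∂π_V/∂q_V = 0: 346 - 2q_V - (q_X + q_F) = 0.
Xenon's first-order condition: 375 - 2q_X - (q_V + q_F) = 0.
Forge's first-order condition: 374 - 2q_F - (q_V + q_X) = 0.
Summing all 3 equations gives 1095 − 4Q = 0, hence Q = 1095/4.
Back-substituting: q_V = (346 − 1095/4) = 289/4, q_X = (375 − 1095/4) = 405/4, q_F = (374 − 1095/4) = 401/4.

100.25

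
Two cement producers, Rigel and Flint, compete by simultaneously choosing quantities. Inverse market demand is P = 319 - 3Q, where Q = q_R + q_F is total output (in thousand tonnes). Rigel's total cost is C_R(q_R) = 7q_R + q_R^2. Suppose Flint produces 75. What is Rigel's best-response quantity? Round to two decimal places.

10.88

With the rival's output fixed at 75, Rigel's profit is π_R = (319 - 3·75 - 3q_R)q_R - (7q_R + q_R²) = (94 - 3q_R)q_R - (7q_R + q_R²).
∂π_R/∂q_R = 87 - 8q_R = 0, so q_R = 87/8.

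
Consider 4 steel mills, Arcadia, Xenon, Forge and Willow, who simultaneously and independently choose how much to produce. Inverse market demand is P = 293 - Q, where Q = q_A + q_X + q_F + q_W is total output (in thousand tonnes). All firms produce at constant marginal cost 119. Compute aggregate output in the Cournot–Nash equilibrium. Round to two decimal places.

A representative firm's profit is π_i = q_i(293 - Q) - 119q_i.
First-order condition (treating rivals' output as given): 174 - 2q_i - Σ_{j≠i} q_j = 0.
With identical firms every q_j equals q_i, so Σ_{j≠i} q_j = 3q_i and 174 = 5q_i, giving q_i = 174/5.
Total output Q = 174/5 + 174/5 + 174/5 + 174/5 = 696/5.

139.20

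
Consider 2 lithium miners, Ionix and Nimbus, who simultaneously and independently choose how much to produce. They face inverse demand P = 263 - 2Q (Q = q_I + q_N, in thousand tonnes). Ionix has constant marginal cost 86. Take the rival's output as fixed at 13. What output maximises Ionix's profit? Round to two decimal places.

37.75

With the rival's output fixed at 13, Ionix's profit is π_I = (263 - 2·13 - 2q_I)q_I - (86q_I) = (237 - 2q_I)q_I - (86q_I).
∂π_I/∂q_I = 151 - 4q_I = 0, so q_I = 151/4.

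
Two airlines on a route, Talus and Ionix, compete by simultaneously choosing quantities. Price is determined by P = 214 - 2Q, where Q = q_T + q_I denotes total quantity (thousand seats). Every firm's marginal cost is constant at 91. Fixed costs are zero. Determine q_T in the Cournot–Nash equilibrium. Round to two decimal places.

A representative firm's profit is π_i = q_i(214 - 2Q) - 91q_i.
First-order condition (treating rivals' output as given): 123 - 4q_i - 2q_j = 0.
By symmetry each firm produces the same amount; substituting q_j = q_i yields q_i = 123/6 = 41/2.

20.50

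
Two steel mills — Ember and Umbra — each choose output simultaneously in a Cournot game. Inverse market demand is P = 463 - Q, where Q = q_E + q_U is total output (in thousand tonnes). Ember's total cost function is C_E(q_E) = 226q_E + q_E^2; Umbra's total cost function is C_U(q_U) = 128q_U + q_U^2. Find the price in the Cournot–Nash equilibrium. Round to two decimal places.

Ember's profit: π_E = (463 - Q)q_E - (226q_E + q_E²). Setting ∂π_E/∂q_E = 0: 237 - 4q_E - (q_U) = 0.
Umbra's profit: π_U = (463 - Q)q_U - (128q_U + q_U²). Setting ∂π_U/∂q_U = 0: 335 - 4q_U - (q_E) = 0.
Best responses: q_E = (237 - q_U)/4, q_U = (335 - q_E)/4.
Solving the pair: q_E = 613/15, q_U = 1103/15.
Total output Q = 572/5, so price P = 463 - 572/5 = 1743/5.

348.60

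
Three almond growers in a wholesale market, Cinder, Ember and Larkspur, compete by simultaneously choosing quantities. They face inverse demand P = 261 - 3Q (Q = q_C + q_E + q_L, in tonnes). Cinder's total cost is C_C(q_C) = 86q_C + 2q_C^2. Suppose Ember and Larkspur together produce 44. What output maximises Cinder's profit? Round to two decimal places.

4.30

With rivals' combined output fixed at 44, Cinder's profit is π_C = (261 - 3·44 - 3q_C)q_C - (86q_C + 2q_C²) = (129 - 3q_C)q_C - (86q_C + 2q_C²).
∂π_C/∂q_C = 43 - 10q_C = 0, so q_C = 43/10.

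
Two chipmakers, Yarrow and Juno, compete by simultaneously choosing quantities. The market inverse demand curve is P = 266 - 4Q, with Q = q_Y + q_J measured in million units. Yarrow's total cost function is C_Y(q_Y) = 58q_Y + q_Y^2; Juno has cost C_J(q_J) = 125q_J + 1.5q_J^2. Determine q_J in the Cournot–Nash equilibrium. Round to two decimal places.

6.15

Yarrow's profit: π_Y = (266 - 4Q)q_Y - (58q_Y + q_Y²). Setting ∂π_Y/∂q_Y = 0: 208 - 10q_Y - 4(q_J) = 0.
Juno's first-order condition: 141 - 11q_J - 4(q_Y) = 0.
So q_Y = (208 - 4q_J)/10 and q_J = (141 - 4q_Y)/11.
Solving the pair: q_Y = 862/47, q_J = 289/47.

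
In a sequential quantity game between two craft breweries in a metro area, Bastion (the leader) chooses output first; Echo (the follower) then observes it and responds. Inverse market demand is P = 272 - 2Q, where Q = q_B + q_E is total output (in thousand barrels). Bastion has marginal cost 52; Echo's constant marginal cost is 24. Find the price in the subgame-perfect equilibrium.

The follower Echo best-responds to any q_B: π_E = (272 - 2Q)q_E - 24q_E.
Setting the follower's marginal profit to zero, 248 - 2q_B - 4q_E = 0, i.e. q_E = (248 - 2q_B)/4.
Bastion substitutes q_E(q_B) into its own profit: π_B = q_B(272 - 2q_B - (248 - 2q_B)/2) - 52q_B = (148 - q_B)q_B - 52q_B.
Maximising: ∂π_B/∂q_B = 96 - 2q_B = 0, giving q_B = 48.
Then q_E = (248 - 2·48)/4 = 38.
Total output Q = 86, so price P = 272 - 2·86 = 100.

100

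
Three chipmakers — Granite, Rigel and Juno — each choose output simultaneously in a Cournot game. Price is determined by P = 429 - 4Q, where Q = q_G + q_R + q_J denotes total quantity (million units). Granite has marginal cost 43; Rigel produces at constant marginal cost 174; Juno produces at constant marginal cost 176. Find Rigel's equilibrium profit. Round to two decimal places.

Granite's profit: π_G = (429 - 4Q)q_G - (43q_G). Setting ∂π_G/∂q_G = 0: 386 - 8q_G - 4(q_R + q_J) = 0.
Rigel's first-order condition: 255 - 8q_R - 4(q_G + q_J) = 0.
Juno's first-order condition: 253 - 8q_J - 4(q_G + q_R) = 0.
Adding the 3 conditions: 894 − 8Q − 8Q = 0, i.e. Q = 447/8.
Back-substituting: q_G = (386 − 447/2)/4 = 325/8, q_R = (255 − 447/2)/4 = 63/8, q_J = (253 − 447/2)/4 = 59/8.
Price P = 429 - 4·(447/8) = 411/2.
Rigel's profit: (411/2 - 174)·(63/8) = 248.0625.

248.06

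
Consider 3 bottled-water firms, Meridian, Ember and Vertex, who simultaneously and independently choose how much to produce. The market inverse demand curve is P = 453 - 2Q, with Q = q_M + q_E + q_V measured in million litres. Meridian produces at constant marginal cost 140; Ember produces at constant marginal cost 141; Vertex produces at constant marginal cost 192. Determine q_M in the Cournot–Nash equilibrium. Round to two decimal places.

Meridian's profit: π_M = (453 - 2Q)q_M - (140q_M). Setting ∂π_M/∂q_M = 0: 313 - 4q_M - 2(q_E + q_V) = 0.
Ember's profit: π_E = (453 - 2Q)q_E - (141q_E). Setting ∂π_E/∂q_E = 0: 312 - 4q_E - 2(q_M + q_V) = 0.
Vertex's first-order condition: 261 - 4q_V - 2(q_M + q_E) = 0.
Adding the 3 first-order conditions: 886 − 8Q = 0, so Q = 443/4.
Back-substituting: q_M = (313 − 443/2)/2 = 183/4, q_E = (312 − 443/2)/2 = 181/4, q_V = (261 − 443/2)/2 = 79/4.

45.75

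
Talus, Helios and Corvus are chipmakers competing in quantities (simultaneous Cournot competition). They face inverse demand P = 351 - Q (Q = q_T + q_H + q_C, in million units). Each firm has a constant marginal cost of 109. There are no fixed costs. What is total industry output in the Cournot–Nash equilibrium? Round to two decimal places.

Each firm earns π_i = (351 - Q)q_i - 109q_i.
Setting ∂π_i/∂q_i = 0 with rivals' quantities fixed: 242 - 2q_i - Σ_{j≠i} q_j = 0.
With identical firms every q_j equals q_i, so Σ_{j≠i} q_j = 2q_i and 242 = 4q_i, giving q_i = 121/2.
Total output Q = 121/2 + 121/2 + 121/2 = 363/2.

181.50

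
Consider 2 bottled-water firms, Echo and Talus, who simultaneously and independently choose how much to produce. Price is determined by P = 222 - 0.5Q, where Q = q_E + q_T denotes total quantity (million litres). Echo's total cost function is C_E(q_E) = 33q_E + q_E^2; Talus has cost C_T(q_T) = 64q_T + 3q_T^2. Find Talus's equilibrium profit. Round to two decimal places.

1170.73

Echo's profit: π_E = (222 - 0.5Q)q_E - (33q_E + q_E²). Setting ∂π_E/∂q_E = 0: 189 - 3q_E - (1/2)(q_T) = 0.
Talus's profit: π_T = (222 - 0.5Q)q_T - (64q_T + 3q_T²). Setting ∂π_T/∂q_T = 0: 158 - 7q_T - (1/2)(q_E) = 0.
Rearranging gives the reaction functions q_E = (189 - (1/2)q_T)/3 and q_T = (158 - (1/2)q_E)/7.
Solving the pair: q_E = 59.9518, q_T = 1518/83.
Price P = 222 - (1/2)·78.2410 = 182.8795.
Talus's profit: 182.8795·(1518/83) - 64·(1518/83) - 3(1518/83)² = 1170.7264.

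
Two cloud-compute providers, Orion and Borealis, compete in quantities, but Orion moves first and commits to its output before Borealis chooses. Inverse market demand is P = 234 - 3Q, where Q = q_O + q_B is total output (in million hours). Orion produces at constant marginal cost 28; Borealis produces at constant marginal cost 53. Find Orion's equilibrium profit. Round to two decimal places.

2223.38

The follower Borealis best-responds to any q_O: π_B = (234 - 3Q)q_B - 53q_B.
Follower FOC: 181 - 3q_O - 6q_B = 0, so q_B(q_O) = (181 - 3q_O)/6.
The leader anticipates this reaction. Substituting into P = 234 - 3Q gives P = 287/2 - (3/2)q_O, so π_O = (287/2 - (3/2)q_O)q_O - 28q_O.
Maximising: ∂π_O/∂q_O = 231/2 - 3q_O = 0, giving q_O = 77/2.
Then q_B = (181 - 3·(77/2))/6 = 131/12.
Price P = 234 - 3·(593/12) = 343/4.
Orion's profit: (343/4 - 28)·(77/2) = 2223.3750.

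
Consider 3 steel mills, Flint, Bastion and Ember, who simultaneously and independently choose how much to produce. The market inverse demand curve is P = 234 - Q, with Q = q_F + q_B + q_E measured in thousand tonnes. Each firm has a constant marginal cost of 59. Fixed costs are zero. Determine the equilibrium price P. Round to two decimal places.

102.75

Each firm earns π_i = (234 - Q)q_i - 59q_i.
Setting ∂π_i/∂q_i = 0 with rivals' quantities fixed: 175 - 2q_i - Σ_{j≠i} q_j = 0.
By symmetry each firm produces the same amount; substituting Σ_{j≠i} q_j = 2q_i yields q_i = 175/4.
Total output Q = 525/4, so price P = 234 - 525/4 = 411/4.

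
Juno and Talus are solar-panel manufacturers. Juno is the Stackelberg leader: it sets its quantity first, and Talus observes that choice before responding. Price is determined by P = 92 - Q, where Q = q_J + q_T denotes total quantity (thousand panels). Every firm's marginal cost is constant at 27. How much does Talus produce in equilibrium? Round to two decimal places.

16.25

The follower Talus best-responds to any q_J: π_T = (92 - Q)q_T - 27q_T.
Follower FOC: 65 - q_J - 2q_T = 0, so q_T(q_J) = (65 - q_J)/2.
The leader anticipates this reaction. Substituting into P = 92 - Q gives P = 119/2 - (1/2)q_J, so π_J = (119/2 - (1/2)q_J)q_J - 27q_J.
Leader FOC: 65/2 - q_J = 0, so q_J = 65/2.
Then q_T = (65 - 65/2)/2 = 65/4.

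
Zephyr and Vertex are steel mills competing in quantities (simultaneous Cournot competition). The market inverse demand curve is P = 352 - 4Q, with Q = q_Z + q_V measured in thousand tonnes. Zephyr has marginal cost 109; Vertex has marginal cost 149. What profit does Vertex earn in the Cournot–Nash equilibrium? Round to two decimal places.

Zephyr's profit: π_Z = (352 - 4Q)q_Z - (109q_Z). Setting ∂π_Z/∂q_Z = 0: 243 - 8q_Z - 4(q_V) = 0.
Vertex's first-order condition: 203 - 8q_V - 4(q_Z) = 0.
Best responses: q_Z = (243 - 4q_V)/8, q_V = (203 - 4q_Z)/8.
Substituting one into the other gives q_Z = 283/12 and q_V = 163/12.
Price P = 352 - 4·(223/6) = 610/3.
Vertex's profit: (610/3 - 149)·(163/12) = 738.0278.

738.03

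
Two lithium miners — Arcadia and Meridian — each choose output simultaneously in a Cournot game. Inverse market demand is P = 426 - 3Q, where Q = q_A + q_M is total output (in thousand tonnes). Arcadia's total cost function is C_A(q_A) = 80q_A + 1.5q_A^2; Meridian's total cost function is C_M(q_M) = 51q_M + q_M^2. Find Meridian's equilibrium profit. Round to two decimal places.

Arcadia's profit: π_A = (426 - 3Q)q_A - (80q_A + (3/2)q_A²). Setting ∂π_A/∂q_A = 0: 346 - 9q_A - 3(q_M) = 0.
Meridian's first-order condition: 375 - 8q_M - 3(q_A) = 0.
Rearranging gives the reaction functions q_A = (346 - 3q_M)/9 and q_M = (375 - 3q_A)/8.
Substituting one into the other gives q_A = 1643/63 and q_M = 779/21.
Price P = 426 - 3·63.1746 = 236.4762.
Meridian's profit: 236.4762·(779/21) - 51·(779/21) - (779/21)² = 5504.2268.

5504.23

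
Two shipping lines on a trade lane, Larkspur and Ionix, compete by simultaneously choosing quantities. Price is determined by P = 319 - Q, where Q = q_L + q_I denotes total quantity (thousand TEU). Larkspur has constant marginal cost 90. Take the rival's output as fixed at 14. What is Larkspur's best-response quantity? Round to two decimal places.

With the rival's output fixed at 14, Larkspur's profit is π_L = (319 - 14 - q_L)q_L - (90q_L) = (305 - q_L)q_L - (90q_L).
∂π_L/∂q_L = 215 - 2q_L = 0, so q_L = 215/2.

107.50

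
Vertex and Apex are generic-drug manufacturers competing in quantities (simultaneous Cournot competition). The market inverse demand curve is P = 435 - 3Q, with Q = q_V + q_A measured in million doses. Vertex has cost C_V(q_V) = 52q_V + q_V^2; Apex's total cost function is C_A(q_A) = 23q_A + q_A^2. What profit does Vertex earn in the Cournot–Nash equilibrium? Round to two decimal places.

Vertex's profit: π_V = (435 - 3Q)q_V - (52q_V + q_V²). Setting ∂π_V/∂q_V = 0: 383 - 8q_V - 3(q_A) = 0.
Apex's first-order condition: 412 - 8q_A - 3(q_V) = 0.
So q_V = (383 - 3q_A)/8 and q_A = (412 - 3q_V)/8.
Substituting one into the other gives q_V = 1828/55 and q_A = 39.0364.
Price P = 435 - 3·(795/11) = 218.1818.
Vertex's profit: 218.1818·(1828/55) - 52·(1828/55) - (1828/55)² = 4418.6235.

4418.62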